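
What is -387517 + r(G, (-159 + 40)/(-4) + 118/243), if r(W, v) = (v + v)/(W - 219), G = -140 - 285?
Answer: -121286650117/312984 ≈ -3.8752e+5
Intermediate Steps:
G = -425
r(W, v) = 2*v/(-219 + W) (r(W, v) = (2*v)/(-219 + W) = 2*v/(-219 + W))
-387517 + r(G, (-159 + 40)/(-4) + 118/243) = -387517 + 2*((-159 + 40)/(-4) + 118/243)/(-219 - 425) = -387517 + 2*(-119*(-¼) + 118*(1/243))/(-644) = -387517 + 2*(119/4 + 118/243)*(-1/644) = -387517 + 2*(29389/972)*(-1/644) = -387517 - 29389/312984 = -121286650117/312984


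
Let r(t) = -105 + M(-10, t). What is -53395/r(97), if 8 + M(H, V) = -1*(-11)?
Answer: 53395/102 ≈ 523.48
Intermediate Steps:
M(H, V) = 3 (M(H, V) = -8 - 1*(-11) = -8 + 11 = 3)
r(t) = -102 (r(t) = -105 + 3 = -102)
-53395/r(97) = -53395/(-102) = -53395*(-1/102) = 53395/102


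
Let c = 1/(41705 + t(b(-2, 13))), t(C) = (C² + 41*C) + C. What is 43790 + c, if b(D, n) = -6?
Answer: 1816803311/41489 ≈ 43790.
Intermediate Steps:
t(C) = C² + 42*C
c = 1/41489 (c = 1/(41705 - 6*(42 - 6)) = 1/(41705 - 6*36) = 1/(41705 - 216) = 1/41489 ≈ 2.4103e-5)
43790 + c = 43790 + 1/41489 = 1816803311/41489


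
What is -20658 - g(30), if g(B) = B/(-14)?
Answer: -144591/7 ≈ -20656.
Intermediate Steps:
g(B) = -B/14 (g(B) = B*(-1/14) = -B/14)
-20658 - g(30) = -20658 - (-1)*30/14 = -20658 - 1*(-15/7) = -20658 + 15/7 = -144591/7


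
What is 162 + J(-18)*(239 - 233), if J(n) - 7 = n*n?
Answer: 2148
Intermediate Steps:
J(n) = 7 + n² (J(n) = 7 + n*n = 7 + n²)
162 + J(-18)*(239 - 233) = 162 + (7 + (-18)²)*(239 - 233) = 162 + (7 + 324)*6 = 162 + 331*6 = 162 + 1986 = 2148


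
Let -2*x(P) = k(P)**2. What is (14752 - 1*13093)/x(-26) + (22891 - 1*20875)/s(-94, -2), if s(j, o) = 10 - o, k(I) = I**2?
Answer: 38384325/228488 ≈ 167.99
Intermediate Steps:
x(P) = -P**4/2
(14752 - 1*13093)/x(-26) + (22891 - 1*20875)/s(-94, -2) = (14752 - 1*13093)/((-1/2*(-26)**4)) + (22891 - 1*20875)/(10 - 1*(-2)) = (14752 - 13093)/((-1/2*456976)) + (22891 - 20875)/(10 + 2) = 1659/(-228488) + 2016/12 = 1659*(-1/228488) + 2016*(1/12) = -1659/228488 + 168 = 38384325/228488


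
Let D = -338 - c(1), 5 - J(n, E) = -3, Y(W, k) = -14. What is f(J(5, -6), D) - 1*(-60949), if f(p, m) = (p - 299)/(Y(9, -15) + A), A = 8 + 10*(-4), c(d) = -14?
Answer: 2803945/46 ≈ 60955.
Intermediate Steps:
J(n, E) = 8 (J(n, E) = 5 - 1*(-3) = 5 + 3 = 8)
A = -32 (A = 8 - 40 = -32)
D = -324 (D = -338 - 1*(-14) = -338 + 14 = -324)
f(p, m) = 13/2 - p/46 (f(p, m) = (p - 299)/(-14 - 32) = (-299 + p)/(-46) = (-299 + p)*(-1/46) = 13/2 - p/46)
f(J(5, -6), D) - 1*(-60949) = (13/2 - 1/46*8) - 1*(-60949) = (13/2 - 4/23) + 60949 = 291/46 + 60949 = 2803945/46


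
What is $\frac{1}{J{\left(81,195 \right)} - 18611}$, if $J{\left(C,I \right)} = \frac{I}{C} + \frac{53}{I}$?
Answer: $- \frac{1755}{32657603} \approx -5.3739 \cdot 10^{-5}$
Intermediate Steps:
$J{\left(C,I \right)} = \frac{53}{I} + \frac{I}{C}$
$\frac{1}{J{\left(81,195 \right)} - 18611} = \frac{1}{\left(\frac{53}{195} + \frac{195}{81}\right) - 18611} = \frac{1}{\left(53 \cdot \frac{1}{195} + 195 \cdot \frac{1}{81}\right) - 18611} = \frac{1}{\left(\frac{53}{195} + \frac{65}{27}\right) - 18611} = \frac{1}{\frac{4702}{1755} - 18611} = \frac{1}{- \frac{32657603}{1755}} = - \frac{1755}{32657603}$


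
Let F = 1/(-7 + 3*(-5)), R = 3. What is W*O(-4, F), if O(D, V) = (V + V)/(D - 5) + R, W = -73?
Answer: -21754/99 ≈ -219.74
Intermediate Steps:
F = -1/22 (F = 1/(-7 - 15) = 1/(-22) = -1/22 ≈ -0.045455)
O(D, V) = 3 + 2*V/(-5 + D) (O(D, V) = (V + V)/(D - 5) + 3 = (2*V)/(-5 + D) + 3 = 2*V/(-5 + D) + 3 = 3 + 2*V/(-5 + D))
W*O(-4, F) = -73*(-15 + 2*(-1/22) + 3*(-4))/(-5 - 4) = -73*(-15 - 1/11 - 12)/(-9) = -(-73)*(-298)/(9*11) = -73*298/99 = -21754/99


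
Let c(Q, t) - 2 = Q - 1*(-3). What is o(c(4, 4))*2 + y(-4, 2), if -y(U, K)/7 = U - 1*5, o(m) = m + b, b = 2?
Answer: 85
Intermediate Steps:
c(Q, t) = 5 + Q (c(Q, t) = 2 + (Q - 1*(-3)) = 2 + (Q + 3) = 2 + (3 + Q) = 5 + Q)
o(m) = 2 + m (o(m) = m + 2 = 2 + m)
y(U, K) = 35 - 7*U (y(U, K) = -7*(U - 1*5) = -7*(U - 5) = -7*(-5 + U) = 35 - 7*U)
o(c(4, 4))*2 + y(-4, 2) = (2 + (5 + 4))*2 + (35 - 7*(-4)) = (2 + 9)*2 + (35 + 28) = 11*2 + 63 = 22 + 63 = 85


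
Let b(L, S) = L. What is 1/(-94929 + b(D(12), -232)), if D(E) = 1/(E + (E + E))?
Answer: -36/3417443 ≈ -1.0534e-5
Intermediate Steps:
D(E) = 1/(3*E) (D(E) = 1/(E + 2*E) = 1/(3*E))
1/(-94929 + b(D(12), -232)) = 1/(-94929 + (⅓)/12) = 1/(-94929 + (⅓)*(1/12)) = 1/(-94929 + 1/36) = 1/(-3417443/36) = -36/3417443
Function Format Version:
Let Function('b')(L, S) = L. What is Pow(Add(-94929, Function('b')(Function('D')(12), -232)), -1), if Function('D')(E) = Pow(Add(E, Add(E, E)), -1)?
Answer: Rational(-36, 3417443) ≈ -1.0534e-5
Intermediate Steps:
Function('D')(E) = Mul(Rational(1, 3), Pow(E, -1)) (Function('D')(E) = Pow(Add(E, Mul(2, E)), -1) = Pow(Mul(3, E), -1) = Mul(Rational(1, 3), Pow(E, -1)))
Pow(Add(-94929, Function('b')(Function('D')(12), -232)), -1) = Pow(Add(-94929, Mul(Rational(1, 3), Pow(12, -1))), -1) = Pow(Add(-94929, Mul(Rational(1, 3), Rational(1, 12))), -1) = Pow(Add(-94929, Rational(1, 36)), -1) = Pow(Rational(-3417443, 36), -1) = Rational(-36, 3417443)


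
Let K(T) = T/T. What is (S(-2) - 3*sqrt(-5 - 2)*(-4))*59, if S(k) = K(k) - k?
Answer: 177 + 708*I*sqrt(7) ≈ 177.0 + 1873.2*I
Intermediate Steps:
K(T) = 1
S(k) = 1 - k
(S(-2) - 3*sqrt(-5 - 2)*(-4))*59 = ((1 - 1*(-2)) - 3*sqrt(-5 - 2)*(-4))*59 = ((1 + 2) - 3*I*sqrt(7)*(-4))*59 = (3 - 3*I*sqrt(7)*(-4))*59 = (3 + 12*I*sqrt(7))*59 = 177 + 708*I*sqrt(7)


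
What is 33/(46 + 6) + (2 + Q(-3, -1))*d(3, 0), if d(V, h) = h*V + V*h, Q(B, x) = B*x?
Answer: 33/52 ≈ 0.63461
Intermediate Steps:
d(V, h) = 2*V*h (d(V, h) = V*h + V*h = 2*V*h)
33/(46 + 6) + (2 + Q(-3, -1))*d(3, 0) = 33/(46 + 6) + (2 - 3*(-1))*(2*3*0) = 33/52 + (2 + 3)*0 = 33*(1/52) + 5*0 = 33/52 + 0 = 33/52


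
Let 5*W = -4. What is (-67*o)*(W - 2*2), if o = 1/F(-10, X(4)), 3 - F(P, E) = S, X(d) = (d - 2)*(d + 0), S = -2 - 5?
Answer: 804/25 ≈ 32.160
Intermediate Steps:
S = -7
W = -4/5 (W = (1/5)*(-4) = -4/5 ≈ -0.80000)
X(d) = d*(-2 + d) (X(d) = (-2 + d)*d = d*(-2 + d))
F(P, E) = 10 (F(P, E) = 3 - 1*(-7) = 3 + 7 = 10)
o = 1/10 ≈ 0.10000
(-67*o)*(W - 2*2) = (-67*1/10)*(-4/5 - 2*2) = -67*(-4/5 - 4)/10 = -67/10*(-24/5) = 804/25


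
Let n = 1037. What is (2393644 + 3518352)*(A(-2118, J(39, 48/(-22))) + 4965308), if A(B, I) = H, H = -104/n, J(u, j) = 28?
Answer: 30441011018206832/1037 ≈ 2.9355e+13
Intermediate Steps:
H = -104/1037 ≈ -0.10029
A(B, I) = -104/1037
(2393644 + 3518352)*(A(-2118, J(39, 48/(-22))) + 4965308) = (2393644 + 3518352)*(-104/1037 + 4965308) = 5911996*(5149024292/1037) = 30441011018206832/1037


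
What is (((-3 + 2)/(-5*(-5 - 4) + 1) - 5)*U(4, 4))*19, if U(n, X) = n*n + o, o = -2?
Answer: -30723/23 ≈ -1335.8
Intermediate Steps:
U(n, X) = -2 + n² (U(n, X) = n*n - 2 = n² - 2 = -2 + n²)
(((-3 + 2)/(-5*(-5 - 4) + 1) - 5)*U(4, 4))*19 = (((-3 + 2)/(-5*(-5 - 4) + 1) - 5)*(-2 + 4²))*19 = ((-1/(-5*(-9) + 1) - 5)*(-2 + 16))*19 = ((-1/(45 + 1) - 5)*14)*19 = ((-1/46 - 5)*14)*19 = -231/46*14*19 = -1617/23*19 = -30723/23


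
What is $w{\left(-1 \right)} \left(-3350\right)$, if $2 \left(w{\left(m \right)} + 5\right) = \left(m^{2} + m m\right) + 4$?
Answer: $6700$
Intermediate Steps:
$w{\left(m \right)} = -3 + m^{2}$ ($w{\left(m \right)} = -5 + \frac{\left(m^{2} + m m\right) + 4}{2} = -5 + \frac{\left(m^{2} + m^{2}\right) + 4}{2} = -5 + \frac{2 m^{2} + 4}{2} = -5 + \frac{4 + 2 m^{2}}{2} = -5 + \left(2 + m^{2}\right) = -3 + m^{2}$)
$w{\left(-1 \right)} \left(-3350\right) = \left(-3 + \left(-1\right)^{2}\right) \left(-3350\right) = \left(-3 + 1\right) \left(-3350\right) = \left(-2\right) \left(-3350\right) = 6700$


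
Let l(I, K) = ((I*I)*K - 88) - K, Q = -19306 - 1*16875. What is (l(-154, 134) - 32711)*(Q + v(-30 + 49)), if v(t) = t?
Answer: -113729887782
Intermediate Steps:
Q = -36181 (Q = -19306 - 16875 = -36181)
l(I, K) = -88 - K + K*I**2 (l(I, K) = (I**2*K - 88) - K = (K*I**2 - 88) - K = (-88 + K*I**2) - K = -88 - K + K*I**2)
(l(-154, 134) - 32711)*(Q + v(-30 + 49)) = ((-88 - 1*134 + 134*(-154)**2) - 32711)*(-36181 + (-30 + 49)) = ((-88 - 134 + 134*23716) - 32711)*(-36181 + 19) = ((-88 - 134 + 3177944) - 32711)*(-36162) = (3177722 - 32711)*(-36162) = 3145011*(-36162) = -113729887782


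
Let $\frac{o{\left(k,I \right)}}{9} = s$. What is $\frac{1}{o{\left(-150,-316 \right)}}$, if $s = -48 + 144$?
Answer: $\frac{1}{864} \approx 0.0011574$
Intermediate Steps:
$s = 96$
$o{\left(k,I \right)} = 864$ ($o{\left(k,I \right)} = 9 \cdot 96 = 864$)
$\frac{1}{o{\left(-150,-316 \right)}} = \frac{1}{864}$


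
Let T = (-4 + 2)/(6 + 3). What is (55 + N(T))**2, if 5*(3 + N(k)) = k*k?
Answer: 443692096/164025 ≈ 2705.0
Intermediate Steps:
T = -2/9 ≈ -0.22222
N(k) = -3 + k**2/5 (N(k) = -3 + (k*k)/5 = -3 + k**2/5)
(55 + N(T))**2 = (55 + (-3 + (-2/9)**2/5))**2 = (55 + (-3 + (1/5)*(4/81)))**2 = (55 + (-3 + 4/405))**2 = (55 - 1211/405)**2 = (21064/405)**2 = 443692096/164025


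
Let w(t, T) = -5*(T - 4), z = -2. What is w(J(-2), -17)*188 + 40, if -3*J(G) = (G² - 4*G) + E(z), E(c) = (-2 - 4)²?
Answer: 19780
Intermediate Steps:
E(c) = 36 (E(c) = (-6)² = 36)
J(G) = -12 - G²/3 + 4*G/3 (J(G) = -((G² - 4*G) + 36)/3 = -(36 + G² - 4*G)/3 = -12 - G²/3 + 4*G/3)
w(t, T) = 20 - 5*T (w(t, T) = -5*(-4 + T) = 20 - 5*T)
w(J(-2), -17)*188 + 40 = (20 - 5*(-17))*188 + 40 = (20 + 85)*188 + 40 = 105*188 + 40 = 19740 + 40 = 19780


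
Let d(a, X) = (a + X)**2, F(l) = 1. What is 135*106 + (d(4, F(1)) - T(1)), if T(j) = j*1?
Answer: 14334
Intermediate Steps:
d(a, X) = (X + a)**2
T(j) = j
135*106 + (d(4, F(1)) - T(1)) = 135*106 + ((1 + 4)**2 - 1*1) = 14310 + (5**2 - 1) = 14310 + (25 - 1) = 14310 + 24 = 14334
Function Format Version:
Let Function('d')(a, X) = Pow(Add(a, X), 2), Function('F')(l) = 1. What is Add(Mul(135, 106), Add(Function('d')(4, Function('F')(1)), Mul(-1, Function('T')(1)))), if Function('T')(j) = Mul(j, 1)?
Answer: 14334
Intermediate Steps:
Function('d')(a, X) = Pow(Add(X, a), 2)
Function('T')(j) = j
Add(Mul(135, 106), Add(Function('d')(4, Function('F')(1)), Mul(-1, Function('T')(1)))) = Add(Mul(135, 106), Add(Pow(Add(1, 4), 2), Mul(-1, 1))) = Add(14310, Add(Pow(5, 2), -1)) = Add(14310, Add(25, -1)) = Add(14310, 24) = 14334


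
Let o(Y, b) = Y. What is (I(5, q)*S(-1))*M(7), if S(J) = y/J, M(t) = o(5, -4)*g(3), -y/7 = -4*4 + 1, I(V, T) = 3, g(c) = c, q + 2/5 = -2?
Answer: -4725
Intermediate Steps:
q = -12/5 (q = -⅖ - 2 = -12/5 ≈ -2.4000)
y = 105 (y = -7*(-4*4 + 1) = -7*(-16 + 1) = -7*(-15) = 105)
M(t) = 15 (M(t) = 5*3 = 15)
S(J) = 105/J
(I(5, q)*S(-1))*M(7) = (3*(105/(-1)))*15 = (3*(105*(-1)))*15 = (3*(-105))*15 = -315*15 = -4725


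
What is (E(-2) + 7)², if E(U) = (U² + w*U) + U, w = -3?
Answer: 225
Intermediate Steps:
E(U) = U² - 2*U (E(U) = (U² - 3*U) + U = U² - 2*U)
(E(-2) + 7)² = (-2*(-2 - 2) + 7)² = (-2*(-4) + 7)² = (8 + 7)² = 15² = 225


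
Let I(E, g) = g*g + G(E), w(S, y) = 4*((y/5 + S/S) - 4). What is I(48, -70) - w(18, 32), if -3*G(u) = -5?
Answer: 73321/15 ≈ 4888.1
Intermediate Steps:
G(u) = 5/3 (G(u) = -⅓*(-5) = 5/3)
w(S, y) = -12 + 4*y/5 (w(S, y) = 4*((y*(⅕) + 1) - 4) = 4*((y/5 + 1) - 4) = 4*((1 + y/5) - 4) = 4*(-3 + y/5) = -12 + 4*y/5)
I(E, g) = 5/3 + g² (I(E, g) = g*g + 5/3 = g² + 5/3 = 5/3 + g²)
I(48, -70) - w(18, 32) = (5/3 + (-70)²) - (-12 + (⅘)*32) = (5/3 + 4900) - (-12 + 128/5) = 14705/3 - 1*68/5 = 14705/3 - 68/5 = 73321/15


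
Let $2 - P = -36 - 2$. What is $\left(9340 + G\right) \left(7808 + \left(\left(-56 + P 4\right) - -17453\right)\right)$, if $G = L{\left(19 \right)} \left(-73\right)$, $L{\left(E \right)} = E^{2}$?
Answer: $-431534745$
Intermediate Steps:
$P = 40$ ($P = 2 - \left(-36 - 2\right) = 2 - -38 = 2 + 38 = 40$)
$G = -26353$ ($G = 19^{2} \left(-73\right) = 361 \left(-73\right) = -26353$)
$\left(9340 + G\right) \left(7808 + \left(\left(-56 + P 4\right) - -17453\right)\right) = \left(9340 - 26353\right) \left(7808 + \left(\left(-56 + 40 \cdot 4\right) - -17453\right)\right) = - 17013 \left(7808 + \left(\left(-56 + 160\right) + 17453\right)\right) = - 17013 \left(7808 + \left(104 + 17453\right)\right) = - 17013 \left(7808 + 17557\right) = \left(-17013\right) 25365 = -431534745$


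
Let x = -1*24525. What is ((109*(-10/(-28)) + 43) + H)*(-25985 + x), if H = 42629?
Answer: -15101303015/7 ≈ -2.1573e+9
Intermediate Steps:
x = -24525
((109*(-10/(-28)) + 43) + H)*(-25985 + x) = ((109*(-10/(-28)) + 43) + 42629)*(-25985 - 24525) = ((109*(-10*(-1/28)) + 43) + 42629)*(-50510) = ((109*(5/14) + 43) + 42629)*(-50510) = ((545/14 + 43) + 42629)*(-50510) = (1147/14 + 42629)*(-50510) = (597953/14)*(-50510) = -15101303015/7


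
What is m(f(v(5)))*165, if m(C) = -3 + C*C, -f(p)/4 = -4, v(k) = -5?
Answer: 41745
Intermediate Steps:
f(p) = 16 (f(p) = -4*(-4) = 16)
m(C) = -3 + C²
m(f(v(5)))*165 = (-3 + 16²)*165 = (-3 + 256)*165 = 253*165 = 41745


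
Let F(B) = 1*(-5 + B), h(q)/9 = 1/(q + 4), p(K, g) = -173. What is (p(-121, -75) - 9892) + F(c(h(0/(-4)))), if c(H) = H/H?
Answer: -10069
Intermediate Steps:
h(q) = 9/(4 + q) (h(q) = 9/(q + 4) = 9/(4 + q))
c(H) = 1
F(B) = -5 + B
(p(-121, -75) - 9892) + F(c(h(0/(-4)))) = (-173 - 9892) + (-5 + 1) = -10065 - 4 = -10069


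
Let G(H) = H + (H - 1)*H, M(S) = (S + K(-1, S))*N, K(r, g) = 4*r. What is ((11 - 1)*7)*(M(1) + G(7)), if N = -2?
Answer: 3850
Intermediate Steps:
M(S) = 8 - 2*S (M(S) = (S + 4*(-1))*(-2) = (S - 4)*(-2) = (-4 + S)*(-2) = 8 - 2*S)
G(H) = H + H*(-1 + H) (G(H) = H + (-1 + H)*H = H + H*(-1 + H))
((11 - 1)*7)*(M(1) + G(7)) = ((11 - 1)*7)*((8 - 2*1) + 7²) = (10*7)*((8 - 2) + 49) = 70*(6 + 49) = 70*55 = 3850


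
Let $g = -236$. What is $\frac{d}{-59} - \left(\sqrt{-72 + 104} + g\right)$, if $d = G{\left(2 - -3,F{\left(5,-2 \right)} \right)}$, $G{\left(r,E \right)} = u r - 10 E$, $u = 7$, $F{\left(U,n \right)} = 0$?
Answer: $\frac{13889}{59} - 4 \sqrt{2} \approx 229.75$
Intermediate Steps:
$G{\left(r,E \right)} = - 10 E + 7 r$ ($G{\left(r,E \right)} = 7 r - 10 E = - 10 E + 7 r$)
$d = 35$ ($d = \left(-10\right) 0 + 7 \left(2 - -3\right) = 0 + 7 \left(2 + 3\right) = 0 + 7 \cdot 5 = 0 + 35 = 35$)
$\frac{d}{-59} - \left(\sqrt{-72 + 104} + g\right) = \frac{35}{-59} - \left(\sqrt{-72 + 104} - 236\right) = 35 \left(- \frac{1}{59}\right) - \left(\sqrt{32} - 236\right) = - \frac{35}{59} - \left(4 \sqrt{2} - 236\right) = - \frac{35}{59} - \left(-236 + 4 \sqrt{2}\right) = - \frac{35}{59} + \left(236 - 4 \sqrt{2}\right) = \frac{13889}{59} - 4 \sqrt{2}$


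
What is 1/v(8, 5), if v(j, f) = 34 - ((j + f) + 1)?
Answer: 1/20 ≈ 0.050000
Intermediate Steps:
v(j, f) = 33 - f - j (v(j, f) = 34 - ((f + j) + 1) = 34 - (1 + f + j) = 34 + (-1 - f - j) = 33 - f - j)
1/v(8, 5) = 1/(33 - 1*5 - 1*8) = 1/(33 - 5 - 8) = 1/20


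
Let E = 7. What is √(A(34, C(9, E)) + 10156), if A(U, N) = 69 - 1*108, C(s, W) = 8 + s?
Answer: √10117 ≈ 100.58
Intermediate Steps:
A(U, N) = -39 (A(U, N) = 69 - 108 = -39)
√(A(34, C(9, E)) + 10156) = √(-39 + 10156) = √10117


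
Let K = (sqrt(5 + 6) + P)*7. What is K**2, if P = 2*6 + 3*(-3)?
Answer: 980 + 294*sqrt(11) ≈ 1955.1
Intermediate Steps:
P = 3 (P = 12 - 9 = 3)
K = 21 + 7*sqrt(11) (K = (sqrt(5 + 6) + 3)*7 = (sqrt(11) + 3)*7 = (3 + sqrt(11))*7 = 21 + 7*sqrt(11) ≈ 44.216)
K**2 = (21 + 7*sqrt(11))**2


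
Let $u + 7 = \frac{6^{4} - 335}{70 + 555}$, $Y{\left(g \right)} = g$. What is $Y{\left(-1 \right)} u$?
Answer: $\frac{3414}{625} \approx 5.4624$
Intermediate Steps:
$u = - \frac{3414}{625}$ ($u = -7 + \frac{6^{4} - 335}{70 + 555} = -7 + \frac{1296 - 335}{625} = -7 + 961 \cdot \frac{1}{625} = -7 + \frac{961}{625} = - \frac{3414}{625} \approx -5.4624$)
$Y{\left(-1 \right)} u = \left(-1\right) \left(- \frac{3414}{625}\right) = \frac{3414}{625}$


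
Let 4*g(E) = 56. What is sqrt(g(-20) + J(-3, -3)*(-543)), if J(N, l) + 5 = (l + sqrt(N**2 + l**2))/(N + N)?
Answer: sqrt(9830 + 1086*sqrt(2))/2 ≈ 53.305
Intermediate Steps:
g(E) = 14 (g(E) = (1/4)*56 = 14)
J(N, l) = -5 + (l + sqrt(N**2 + l**2))/(2*N) (J(N, l) = -5 + (l + sqrt(N**2 + l**2))/(N + N) = -5 + (l + sqrt(N**2 + l**2))/((2*N)) = -5 + (l + sqrt(N**2 + l**2))*(1/(2*N)) = -5 + (l + sqrt(N**2 + l**2))/(2*N))
sqrt(g(-20) + J(-3, -3)*(-543)) = sqrt(14 + ((1/2)*(-3 + sqrt((-3)**2 + (-3)**2) - 10*(-3))/(-3))*(-543)) = sqrt(14 + ((1/2)*(-1/3)*(-3 + sqrt(9 + 9) + 30))*(-543)) = sqrt(14 + ((1/2)*(-1/3)*(-3 + sqrt(18) + 30))*(-543)) = sqrt(14 + ((1/2)*(-1/3)*(-3 + 3*sqrt(2) + 30))*(-543)) = sqrt(14 + ((1/2)*(-1/3)*(27 + 3*sqrt(2)))*(-543)) = sqrt(14 + (-9/2 - sqrt(2)/2)*(-543)) = sqrt(14 + (4887/2 + 543*sqrt(2)/2)) = sqrt(4915/2 + 543*sqrt(2)/2)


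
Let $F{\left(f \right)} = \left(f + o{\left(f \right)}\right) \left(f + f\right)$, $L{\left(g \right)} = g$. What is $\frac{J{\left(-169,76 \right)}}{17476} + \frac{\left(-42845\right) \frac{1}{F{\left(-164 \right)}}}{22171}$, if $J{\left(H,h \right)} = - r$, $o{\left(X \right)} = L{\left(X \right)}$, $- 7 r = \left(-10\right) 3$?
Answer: $- \frac{468284515}{1779218138432} \approx -0.0002632$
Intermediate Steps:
$r = \frac{30}{7}$ ($r = - \frac{\left(-10\right) 3}{7} = \left(- \frac{1}{7}\right) \left(-30\right) = \frac{30}{7} \approx 4.2857$)
$o{\left(X \right)} = X$
$F{\left(f \right)} = 4 f^{2}$ ($F{\left(f \right)} = \left(f + f\right) \left(f + f\right) = 2 f 2 f = 4 f^{2}$)
$J{\left(H,h \right)} = - \frac{30}{7}$ ($J{\left(H,h \right)} = \left(-1\right) \frac{30}{7} = - \frac{30}{7}$)
$\frac{J{\left(-169,76 \right)}}{17476} + \frac{\left(-42845\right) \frac{1}{F{\left(-164 \right)}}}{22171} = - \frac{30}{7 \cdot 17476} + \frac{\left(-42845\right) \frac{1}{4 \left(-164\right)^{2}}}{22171} = \left(- \frac{30}{7}\right) \frac{1}{17476} + - \frac{42845}{4 \cdot 26896} \cdot \frac{1}{22171} = - \frac{15}{61166} + - \frac{42845}{107584} \cdot \frac{1}{22171} = - \frac{15}{61166} + \left(-42845\right) \frac{1}{107584} \cdot \frac{1}{22171} = - \frac{15}{61166} - \frac{1045}{58176704} = - \frac{468284515}{1779218138432}$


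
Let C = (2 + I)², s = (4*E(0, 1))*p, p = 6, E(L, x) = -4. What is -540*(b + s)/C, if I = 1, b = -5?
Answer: 6060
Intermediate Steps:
s = -96 (s = (4*(-4))*6 = -16*6 = -96)
C = 9 (C = (2 + 1)² = 3² = 9)
-540*(b + s)/C = -540*(-5 - 96)/9 = -(-54540)/9 = -540*(-101/9) = 6060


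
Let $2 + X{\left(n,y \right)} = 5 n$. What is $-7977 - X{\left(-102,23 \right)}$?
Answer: $-7465$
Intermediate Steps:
$X{\left(n,y \right)} = -2 + 5 n$
$-7977 - X{\left(-102,23 \right)} = -7977 - \left(-2 + 5 \left(-102\right)\right) = -7977 - \left(-2 - 510\right) = -7977 - -512 = -7977 + 512 = -7465$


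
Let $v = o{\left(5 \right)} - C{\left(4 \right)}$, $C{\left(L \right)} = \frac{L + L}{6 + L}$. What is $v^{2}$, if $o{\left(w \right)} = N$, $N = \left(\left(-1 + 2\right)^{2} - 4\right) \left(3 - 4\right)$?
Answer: $\frac{121}{25} \approx 4.84$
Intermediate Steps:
$N = 3$ ($N = \left(1^{2} - 4\right) \left(-1\right) = \left(1 - 4\right) \left(-1\right) = \left(-3\right) \left(-1\right) = 3$)
$o{\left(w \right)} = 3$
$C{\left(L \right)} = \frac{2 L}{6 + L}$
$v = \frac{11}{5}$ ($v = 3 - 2 \cdot 4 \frac{1}{6 + 4} = 3 - 2 \cdot 4 \cdot \frac{1}{10} = 3 - \frac{4}{5} = \frac{11}{5} \approx 2.2$)
$v^{2} = \left(\frac{11}{5}\right)^{2} = \frac{121}{25}$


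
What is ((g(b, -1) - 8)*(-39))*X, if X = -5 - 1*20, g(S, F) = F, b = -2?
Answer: -8775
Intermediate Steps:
X = -25 (X = -5 - 20 = -25)
((g(b, -1) - 8)*(-39))*X = ((-1 - 8)*(-39))*(-25) = -9*(-39)*(-25) = 351*(-25) = -8775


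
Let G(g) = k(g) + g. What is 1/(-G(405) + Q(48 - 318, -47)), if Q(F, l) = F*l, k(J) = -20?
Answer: 1/12305 ≈ 8.1268e-5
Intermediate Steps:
G(g) = -20 + g
1/(-G(405) + Q(48 - 318, -47)) = 1/(-(-20 + 405) + (48 - 318)*(-47)) = 1/(-1*385 - 270*(-47)) = 1/(-385 + 12690) = 1/12305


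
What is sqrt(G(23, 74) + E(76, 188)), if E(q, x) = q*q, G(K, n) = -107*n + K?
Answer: I*sqrt(2119) ≈ 46.033*I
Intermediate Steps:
G(K, n) = K - 107*n
E(q, x) = q**2
sqrt(G(23, 74) + E(76, 188)) = sqrt((23 - 107*74) + 76**2) = sqrt((23 - 7918) + 5776) = sqrt(-7895 + 5776) = sqrt(-2119) = I*sqrt(2119)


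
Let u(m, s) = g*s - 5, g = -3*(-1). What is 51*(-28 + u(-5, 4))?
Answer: -1071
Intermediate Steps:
g = 3
u(m, s) = -5 + 3*s (u(m, s) = 3*s - 5 = -5 + 3*s)
51*(-28 + u(-5, 4)) = 51*(-28 + (-5 + 3*4)) = 51*(-28 + (-5 + 12)) = 51*(-28 + 7) = 51*(-21) = -1071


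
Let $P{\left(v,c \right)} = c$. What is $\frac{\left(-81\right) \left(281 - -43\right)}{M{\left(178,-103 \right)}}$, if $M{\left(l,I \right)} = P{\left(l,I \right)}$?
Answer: $\frac{26244}{103} \approx 254.8$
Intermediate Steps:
$M{\left(l,I \right)} = I$
$\frac{\left(-81\right) \left(281 - -43\right)}{M{\left(178,-103 \right)}} = \frac{\left(-81\right) \left(281 - -43\right)}{-103} = - 81 \left(281 + 43\right) \left(- \frac{1}{103}\right) = \left(-81\right) 324 \left(- \frac{1}{103}\right) = \left(-26244\right) \left(- \frac{1}{103}\right) = \frac{26244}{103}$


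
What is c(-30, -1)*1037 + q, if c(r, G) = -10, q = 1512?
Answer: -8858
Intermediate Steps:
c(-30, -1)*1037 + q = -10*1037 + 1512 = -10370 + 1512 = -8858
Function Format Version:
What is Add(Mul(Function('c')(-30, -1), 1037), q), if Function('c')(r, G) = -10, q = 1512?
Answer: -8858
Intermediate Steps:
Add(Mul(Function('c')(-30, -1), 1037), q) = Add(Mul(-10, 1037), 1512) = Add(-10370, 1512) = -8858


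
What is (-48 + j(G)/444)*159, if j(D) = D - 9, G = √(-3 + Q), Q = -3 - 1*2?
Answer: -1130013/148 + 53*I*√2/74 ≈ -7635.2 + 1.0129*I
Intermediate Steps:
Q = -5 (Q = -3 - 2 = -5)
G = 2*I*√2 (G = √(-3 - 5) = √(-8) = 2*I*√2 ≈ 2.8284*I)
j(D) = -9 + D
(-48 + j(G)/444)*159 = (-48 + (-9 + 2*I*√2)/444)*159 = (-48 + (-9 + 2*I*√2)*(1/444))*159 = (-48 + (-3/148 + I*√2/222))*159 = (-7107/148 + I*√2/222)*159 = -1130013/148 + 53*I*√2/74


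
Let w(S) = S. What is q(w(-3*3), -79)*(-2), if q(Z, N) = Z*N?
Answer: -1422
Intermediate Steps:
q(Z, N) = N*Z
q(w(-3*3), -79)*(-2) = -(-237)*3*(-2) = -79*(-9)*(-2) = 711*(-2) = -1422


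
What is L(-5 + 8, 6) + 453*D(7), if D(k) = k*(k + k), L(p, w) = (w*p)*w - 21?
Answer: 44481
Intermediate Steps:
L(p, w) = -21 + p*w² (L(p, w) = (p*w)*w - 21 = p*w² - 21 = -21 + p*w²)
D(k) = 2*k² (D(k) = k*(2*k) = 2*k²)
L(-5 + 8, 6) + 453*D(7) = (-21 + (-5 + 8)*6²) + 453*(2*7²) = (-21 + 3*36) + 453*(2*49) = (-21 + 108) + 453*98 = 87 + 44394 = 44481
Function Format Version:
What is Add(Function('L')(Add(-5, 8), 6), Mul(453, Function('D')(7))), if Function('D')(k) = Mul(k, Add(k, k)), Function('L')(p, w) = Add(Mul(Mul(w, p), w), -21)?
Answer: 44481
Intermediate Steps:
Function('L')(p, w) = Add(-21, Mul(p, Pow(w, 2))) (Function('L')(p, w) = Add(Mul(Mul(p, w), w), -21) = Add(Mul(p, Pow(w, 2)), -21) = Add(-21, Mul(p, Pow(w, 2))))
Function('D')(k) = Mul(2, Pow(k, 2)) (Function('D')(k) = Mul(k, Mul(2, k)) = Mul(2, Pow(k, 2)))
Add(Function('L')(Add(-5, 8), 6), Mul(453, Function('D')(7))) = Add(Add(-21, Mul(Add(-5, 8), Pow(6, 2))), Mul(453, Mul(2, Pow(7, 2)))) = Add(Add(-21, Mul(3, 36)), Mul(453, Mul(2, 49))) = Add(Add(-21, 108), Mul(453, 98)) = Add(87, 44394) = 44481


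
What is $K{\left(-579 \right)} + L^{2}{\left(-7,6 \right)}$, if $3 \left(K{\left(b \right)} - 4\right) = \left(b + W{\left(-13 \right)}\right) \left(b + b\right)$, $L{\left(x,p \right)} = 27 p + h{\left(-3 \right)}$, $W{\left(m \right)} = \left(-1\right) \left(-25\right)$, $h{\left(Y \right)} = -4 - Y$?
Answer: $239769$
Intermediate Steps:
$W{\left(m \right)} = 25$
$L{\left(x,p \right)} = -1 + 27 p$ ($L{\left(x,p \right)} = 27 p - 1 = -1 + 27 p$)
$K{\left(b \right)} = 4 + \frac{2 b \left(25 + b\right)}{3}$ ($K{\left(b \right)} = 4 + \frac{\left(b + 25\right) \left(b + b\right)}{3} = 4 + \frac{\left(25 + b\right) 2 b}{3} = 4 + \frac{2 b \left(25 + b\right)}{3}$)
$K{\left(-579 \right)} + L^{2}{\left(-7,6 \right)} = \left(4 + \frac{2 \left(-579\right)^{2}}{3} + \frac{50}{3} \left(-579\right)\right) + \left(-1 + 27 \cdot 6\right)^{2} = \left(4 + \frac{2}{3} \cdot 335241 - 9650\right) + \left(-1 + 162\right)^{2} = \left(4 + 223494 - 9650\right) + 161^{2} = 213848 + 25921 = 239769$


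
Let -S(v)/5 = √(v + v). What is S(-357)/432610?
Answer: -I*√714/86522 ≈ -0.00030883*I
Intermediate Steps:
S(v) = -5*√2*√v (S(v) = -5*√(v + v) = -5*√2*√v)
S(-357)/432610 = -5*√2*√(-357)/432610 = -5*√2*I*√357*(1/432610) = -5*I*√714*(1/432610) = -I*√714/86522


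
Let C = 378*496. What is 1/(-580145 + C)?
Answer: -1/392657 ≈ -2.5468e-6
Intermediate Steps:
C = 187488
1/(-580145 + C) = 1/(-580145 + 187488) = 1/(-392657) = -1/392657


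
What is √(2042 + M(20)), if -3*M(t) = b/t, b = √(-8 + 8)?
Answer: √2042 ≈ 45.188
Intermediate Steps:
b = 0 (b = √0 = 0)
M(t) = 0 (M(t) = -0/t = -⅓*0 = 0)
√(2042 + M(20)) = √(2042 + 0) = √2042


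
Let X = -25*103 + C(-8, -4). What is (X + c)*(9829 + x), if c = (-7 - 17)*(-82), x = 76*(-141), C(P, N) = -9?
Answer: 546392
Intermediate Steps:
x = -10716
c = 1968 (c = -24*(-82) = 1968)
X = -2584 (X = -25*103 - 9 = -2575 - 9 = -2584)
(X + c)*(9829 + x) = (-2584 + 1968)*(9829 - 10716) = -616*(-887) = 546392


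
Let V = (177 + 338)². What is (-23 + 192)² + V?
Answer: 293786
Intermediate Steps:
V = 265225 (V = 515² = 265225)
(-23 + 192)² + V = (-23 + 192)² + 265225 = 169² + 265225 = 28561 + 265225 = 293786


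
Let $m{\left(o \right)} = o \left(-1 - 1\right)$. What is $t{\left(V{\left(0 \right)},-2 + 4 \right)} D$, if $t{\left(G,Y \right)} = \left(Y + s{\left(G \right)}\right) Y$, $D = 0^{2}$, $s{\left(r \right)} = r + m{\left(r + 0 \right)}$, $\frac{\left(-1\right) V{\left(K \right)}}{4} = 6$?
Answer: $0$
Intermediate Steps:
$V{\left(K \right)} = -24$ ($V{\left(K \right)} = \left(-4\right) 6 = -24$)
$m{\left(o \right)} = - 2 o$ ($m{\left(o \right)} = o \left(-2\right) = - 2 o$)
$s{\left(r \right)} = - r$ ($s{\left(r \right)} = r - 2 \left(r + 0\right) = r - 2 r = - r$)
$D = 0$
$t{\left(G,Y \right)} = Y \left(Y - G\right)$ ($t{\left(G,Y \right)} = \left(Y - G\right) Y = Y \left(Y - G\right)$)
$t{\left(V{\left(0 \right)},-2 + 4 \right)} D = \left(-2 + 4\right) \left(\left(-2 + 4\right) - -24\right) 0 = 2 \left(2 + 24\right) 0 = 2 \cdot 26 \cdot 0 = 52 \cdot 0 = 0$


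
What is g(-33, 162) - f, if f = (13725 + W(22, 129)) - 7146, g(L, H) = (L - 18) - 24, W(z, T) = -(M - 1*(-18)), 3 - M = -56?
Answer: -6577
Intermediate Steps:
M = 59 (M = 3 - 1*(-56) = 3 + 56 = 59)
W(z, T) = -77 (W(z, T) = -(59 - 1*(-18)) = -(59 + 18) = -1*77 = -77)
g(L, H) = -42 + L (g(L, H) = (-18 + L) - 24 = -42 + L)
f = 6502 (f = (13725 - 77) - 7146 = 13648 - 7146 = 6502)
g(-33, 162) - f = (-42 - 33) - 1*6502 = -75 - 6502 = -6577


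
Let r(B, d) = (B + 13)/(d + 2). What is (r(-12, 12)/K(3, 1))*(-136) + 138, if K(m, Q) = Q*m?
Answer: 2830/21 ≈ 134.76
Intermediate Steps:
r(B, d) = (13 + B)/(2 + d)
(r(-12, 12)/K(3, 1))*(-136) + 138 = (((13 - 12)/(2 + 12))/((1*3)))*(-136) + 138 = ((1/14)/3)*(-136) + 138 = (((1/14)*1)*(⅓))*(-136) + 138 = ((1/14)*(⅓))*(-136) + 138 = (1/42)*(-136) + 138 = -68/21 + 138 = 2830/21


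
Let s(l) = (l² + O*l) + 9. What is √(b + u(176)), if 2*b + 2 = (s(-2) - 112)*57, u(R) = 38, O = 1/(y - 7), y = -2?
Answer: I*√100014/6 ≈ 52.708*I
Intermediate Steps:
O = -⅑ (O = 1/(-2 - 7) = 1/(-9) = -⅑ ≈ -0.11111)
s(l) = 9 + l² - l/9 (s(l) = (l² - l/9) + 9 = 9 + l² - l/9)
b = -16897/6 (b = -1 + (((9 + (-2)² - ⅑*(-2)) - 112)*57)/2 = -1 + (((9 + 4 + 2/9) - 112)*57)/2 = -1 + ((119/9 - 112)*57)/2 = -1 + (-889/9*57)/2 = -1 + (½)*(-16891/3) = -1 - 16891/6 = -16897/6 ≈ -2816.2)
√(b + u(176)) = √(-16897/6 + 38) = √(-16669/6) = I*√100014/6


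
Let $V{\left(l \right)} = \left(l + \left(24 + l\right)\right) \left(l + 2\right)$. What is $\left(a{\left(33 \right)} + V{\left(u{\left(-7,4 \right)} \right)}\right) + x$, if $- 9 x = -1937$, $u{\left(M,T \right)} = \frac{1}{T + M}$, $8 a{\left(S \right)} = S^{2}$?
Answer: $\frac{28097}{72} \approx 390.24$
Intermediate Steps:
$a{\left(S \right)} = \frac{S^{2}}{8}$
$u{\left(M,T \right)} = \frac{1}{M + T}$
$V{\left(l \right)} = \left(2 + l\right) \left(24 + 2 l\right)$ ($V{\left(l \right)} = \left(24 + 2 l\right) \left(2 + l\right) = \left(2 + l\right) \left(24 + 2 l\right)$)
$x = \frac{1937}{9}$ ($x = \left(- \frac{1}{9}\right) \left(-1937\right) = \frac{1937}{9} \approx 215.22$)
$\left(a{\left(33 \right)} + V{\left(u{\left(-7,4 \right)} \right)}\right) + x = \left(\frac{33^{2}}{8} + \left(48 + 2 \left(\frac{1}{-7 + 4}\right)^{2} + \frac{28}{-7 + 4}\right)\right) + \frac{1937}{9} = \left(\frac{1}{8} \cdot 1089 + \left(48 + 2 \left(\frac{1}{-3}\right)^{2} + \frac{28}{-3}\right)\right) + \frac{1937}{9} = \left(\frac{1089}{8} + \left(48 + 2 \left(- \frac{1}{3}\right)^{2} + 28 \left(- \frac{1}{3}\right)\right)\right) + \frac{1937}{9} = \left(\frac{1089}{8} + \left(48 + 2 \cdot \frac{1}{9} - \frac{28}{3}\right)\right) + \frac{1937}{9} = \left(\frac{1089}{8} + \left(48 + \frac{2}{9} - \frac{28}{3}\right)\right) + \frac{1937}{9} = \left(\frac{1089}{8} + \frac{350}{9}\right) + \frac{1937}{9} = \frac{12601}{72} + \frac{1937}{9} = \frac{28097}{72}$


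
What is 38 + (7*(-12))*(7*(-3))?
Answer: 1802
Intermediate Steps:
38 + (7*(-12))*(7*(-3)) = 38 - 84*(-21) = 38 + 1764 = 1802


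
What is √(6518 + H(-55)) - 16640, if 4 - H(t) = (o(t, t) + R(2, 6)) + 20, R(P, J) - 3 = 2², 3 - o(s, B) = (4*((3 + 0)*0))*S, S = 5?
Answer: -16640 + 2*√1623 ≈ -16559.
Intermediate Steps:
o(s, B) = 3 (o(s, B) = 3 - 4*((3 + 0)*0)*5 = 3 - 4*(3*0)*5 = 3 - 4*0*5 = 3 - 0*5 = 3 - 1*0 = 3 + 0 = 3)
R(P, J) = 7 (R(P, J) = 3 + 2² = 3 + 4 = 7)
H(t) = -26 (H(t) = 4 - ((3 + 7) + 20) = 4 - (10 + 20) = 4 - 1*30 = 4 - 30 = -26)
√(6518 + H(-55)) - 16640 = √(6518 - 26) - 16640 = √6492 - 16640 = 2*√1623 - 16640 = -16640 + 2*√1623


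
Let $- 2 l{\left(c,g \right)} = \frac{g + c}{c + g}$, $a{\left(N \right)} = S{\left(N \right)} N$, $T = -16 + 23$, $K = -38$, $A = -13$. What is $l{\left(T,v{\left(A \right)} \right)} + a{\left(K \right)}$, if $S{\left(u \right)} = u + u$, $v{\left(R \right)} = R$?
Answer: $\frac{5775}{2} \approx 2887.5$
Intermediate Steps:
$T = 7$
$S{\left(u \right)} = 2 u$
$a{\left(N \right)} = 2 N^{2}$ ($a{\left(N \right)} = 2 N N = 2 N^{2}$)
$l{\left(c,g \right)} = - \frac{1}{2}$ ($l{\left(c,g \right)} = - \frac{\left(g + c\right) \frac{1}{c + g}}{2} = - \frac{\left(c + g\right) \frac{1}{c + g}}{2} = \left(- \frac{1}{2}\right) 1 = - \frac{1}{2}$)
$l{\left(T,v{\left(A \right)} \right)} + a{\left(K \right)} = - \frac{1}{2} + 2 \left(-38\right)^{2} = - \frac{1}{2} + 2 \cdot 1444 = - \frac{1}{2} + 2888 = \frac{5775}{2}$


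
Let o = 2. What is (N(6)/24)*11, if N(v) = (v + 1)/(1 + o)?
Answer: 77/72 ≈ 1.0694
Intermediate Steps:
N(v) = ⅓ + v/3 (N(v) = (v + 1)/(1 + 2) = (1 + v)/3 = (1 + v)*(⅓) = ⅓ + v/3)
(N(6)/24)*11 = ((⅓ + (⅓)*6)/24)*11 = ((⅓ + 2)/24)*11 = ((1/24)*(7/3))*11 = (7/72)*11 = 77/72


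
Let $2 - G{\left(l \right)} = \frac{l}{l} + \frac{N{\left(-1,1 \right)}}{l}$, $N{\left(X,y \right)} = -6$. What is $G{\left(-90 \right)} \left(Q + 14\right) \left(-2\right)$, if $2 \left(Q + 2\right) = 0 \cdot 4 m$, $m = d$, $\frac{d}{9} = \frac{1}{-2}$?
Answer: $- \frac{112}{5} \approx -22.4$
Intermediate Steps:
$d = - \frac{9}{2}$ ($d = \frac{9}{-2} = 9 \left(- \frac{1}{2}\right) = - \frac{9}{2} \approx -4.5$)
$m = - \frac{9}{2} \approx -4.5$
$Q = -2$ ($Q = -2 + \frac{0 \cdot 4 \left(- \frac{9}{2}\right)}{2} = -2 + \frac{0 \left(- \frac{9}{2}\right)}{2} = -2 + \frac{1}{2} \cdot 0 = -2 + 0 = -2$)
$G{\left(l \right)} = 1 + \frac{6}{l}$ ($G{\left(l \right)} = 2 - \left(\frac{l}{l} - \frac{6}{l}\right) = 2 - \left(1 - \frac{6}{l}\right) = 1 + \frac{6}{l}$)
$G{\left(-90 \right)} \left(Q + 14\right) \left(-2\right) = \frac{6 - 90}{-90} \left(-2 + 14\right) \left(-2\right) = \left(- \frac{1}{90}\right) \left(-84\right) 12 \left(-2\right) = \frac{14}{15} \left(-24\right) = - \frac{112}{5}$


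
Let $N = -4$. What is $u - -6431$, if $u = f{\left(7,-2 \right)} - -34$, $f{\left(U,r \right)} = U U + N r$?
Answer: $6522$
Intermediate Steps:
$f{\left(U,r \right)} = U^{2} - 4 r$ ($f{\left(U,r \right)} = U U - 4 r = U^{2} - 4 r$)
$u = 91$ ($u = \left(7^{2} - -8\right) - -34 = \left(49 + 8\right) + 34 = 57 + 34 = 91$)
$u - -6431 = 91 - -6431 = 91 + 6431 = 6522$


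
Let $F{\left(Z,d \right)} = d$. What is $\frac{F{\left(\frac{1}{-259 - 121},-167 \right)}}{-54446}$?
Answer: $\frac{167}{54446} \approx 0.0030673$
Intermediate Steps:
$\frac{F{\left(\frac{1}{-259 - 121},-167 \right)}}{-54446} = - \frac{167}{-54446} = \left(-167\right) \left(- \frac{1}{54446}\right) = \frac{167}{54446}$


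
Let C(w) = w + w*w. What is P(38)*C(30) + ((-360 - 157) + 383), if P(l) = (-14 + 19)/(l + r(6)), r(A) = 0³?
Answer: -221/19 ≈ -11.632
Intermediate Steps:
C(w) = w + w²
r(A) = 0
P(l) = 5/l (P(l) = (-14 + 19)/(l + 0) = 5/l)
P(38)*C(30) + ((-360 - 157) + 383) = (5/38)*(30*(1 + 30)) + ((-360 - 157) + 383) = (5*(1/38))*(30*31) + (-517 + 383) = (5/38)*930 - 134 = 2325/19 - 134 = -221/19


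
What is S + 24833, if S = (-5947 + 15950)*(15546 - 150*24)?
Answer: 119520671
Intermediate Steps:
S = 119495838 (S = 10003*(15546 - 3600) = 10003*11946 = 119495838)
S + 24833 = 119495838 + 24833 = 119520671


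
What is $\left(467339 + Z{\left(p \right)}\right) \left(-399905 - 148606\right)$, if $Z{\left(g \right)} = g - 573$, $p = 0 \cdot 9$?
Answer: $-256026285426$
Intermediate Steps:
$p = 0$
$Z{\left(g \right)} = -573 + g$
$\left(467339 + Z{\left(p \right)}\right) \left(-399905 - 148606\right) = \left(467339 + \left(-573 + 0\right)\right) \left(-399905 - 148606\right) = \left(467339 - 573\right) \left(-548511\right) = 466766 \left(-548511\right) = -256026285426$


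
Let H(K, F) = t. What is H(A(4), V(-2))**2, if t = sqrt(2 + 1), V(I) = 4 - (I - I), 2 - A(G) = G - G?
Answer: 3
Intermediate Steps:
A(G) = 2 (A(G) = 2 - (G - G) = 2 - 1*0 = 2 + 0 = 2)
V(I) = 4 (V(I) = 4 - 1*0 = 4 + 0 = 4)
t = sqrt(3) ≈ 1.7320
H(K, F) = sqrt(3)
H(A(4), V(-2))**2 = (sqrt(3))**2 = 3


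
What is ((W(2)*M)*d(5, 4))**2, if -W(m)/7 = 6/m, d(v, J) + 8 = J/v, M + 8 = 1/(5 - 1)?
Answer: 34327881/25 ≈ 1.3731e+6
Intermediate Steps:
M = -31/4 (M = -8 + 1/(5 - 1) = -8 + 1/4 = -31/4 ≈ -7.7500)
d(v, J) = -8 + J/v
W(m) = -42/m
((W(2)*M)*d(5, 4))**2 = ((-42/2*(-31/4))*(-8 + 4/5))**2 = ((-42*1/2*(-31/4))*(-8 + 4*(1/5)))**2 = ((-21*(-31/4))*(-8 + 4/5))**2 = ((651/4)*(-36/5))**2 = (-5859/5)**2 = 34327881/25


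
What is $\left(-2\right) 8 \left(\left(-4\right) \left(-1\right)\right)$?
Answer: $-64$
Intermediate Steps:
$\left(-2\right) 8 \left(\left(-4\right) \left(-1\right)\right) = \left(-16\right) 4 = -64$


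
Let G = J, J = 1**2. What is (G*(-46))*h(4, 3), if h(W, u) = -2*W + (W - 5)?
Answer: 414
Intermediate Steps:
J = 1
h(W, u) = -5 - W (h(W, u) = -2*W + (-5 + W) = -5 - W)
G = 1
(G*(-46))*h(4, 3) = (1*(-46))*(-5 - 1*4) = -46*(-5 - 4) = -46*(-9) = 414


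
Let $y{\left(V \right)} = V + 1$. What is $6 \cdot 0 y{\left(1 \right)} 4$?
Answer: $0$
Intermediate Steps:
$y{\left(V \right)} = 1 + V$
$6 \cdot 0 y{\left(1 \right)} 4 = 6 \cdot 0 \left(1 + 1\right) 4 = 0 \cdot 2 \cdot 4 = 0 \cdot 8 = 0$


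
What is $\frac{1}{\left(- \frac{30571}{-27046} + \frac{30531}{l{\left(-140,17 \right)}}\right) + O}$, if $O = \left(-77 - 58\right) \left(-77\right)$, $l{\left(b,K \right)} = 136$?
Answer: $\frac{1839128}{19532685101} \approx 9.4156 \cdot 10^{-5}$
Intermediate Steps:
$O = 10395$ ($O = \left(-135\right) \left(-77\right) = 10395$)
$\frac{1}{\left(- \frac{30571}{-27046} + \frac{30531}{l{\left(-140,17 \right)}}\right) + O} = \frac{1}{\left(- \frac{30571}{-27046} + \frac{30531}{136}\right) + 10395} = \frac{1}{\left(\left(-30571\right) \left(- \frac{1}{27046}\right) + 30531 \cdot \frac{1}{136}\right) + 10395} = \frac{1}{\left(\frac{30571}{27046} + \frac{30531}{136}\right) + 10395} = \frac{1}{\frac{414949541}{1839128} + 10395} = \frac{1}{\frac{19532685101}{1839128}} = \frac{1839128}{19532685101}$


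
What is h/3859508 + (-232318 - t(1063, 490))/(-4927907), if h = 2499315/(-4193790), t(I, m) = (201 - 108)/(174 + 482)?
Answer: 20556204113665808907/436037380327563523312 ≈ 0.047143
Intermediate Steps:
t(I, m) = 93/656
h = -166621/279586 (h = 2499315*(-1/4193790) = -166621/279586 ≈ -0.59596)
h/3859508 + (-232318 - t(1063, 490))/(-4927907) = -166621/279586/3859508 + (-232318 - 1*93/656)/(-4927907) = -166621/279586*1/3859508 + (-232318 - 93/656)*(-1/4927907) = -166621/1079064403688 - 152400701/656*(-1/4927907) = -166621/1079064403688 + 152400701/3232706992 = 20556204113665808907/436037380327563523312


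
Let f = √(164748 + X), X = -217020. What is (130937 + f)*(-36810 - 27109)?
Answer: -8369362103 - 8437308*I*√3 ≈ -8.3694e+9 - 1.4614e+7*I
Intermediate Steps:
f = 132*I*√3 (f = √(164748 - 217020) = √(-52272) = 132*I*√3 ≈ 228.63*I)
(130937 + f)*(-36810 - 27109) = (130937 + 132*I*√3)*(-36810 - 27109) = (130937 + 132*I*√3)*(-63919) = -8369362103 - 8437308*I*√3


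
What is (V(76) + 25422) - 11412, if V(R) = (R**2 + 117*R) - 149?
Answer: 28529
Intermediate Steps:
V(R) = -149 + R**2 + 117*R
(V(76) + 25422) - 11412 = ((-149 + 76**2 + 117*76) + 25422) - 11412 = ((-149 + 5776 + 8892) + 25422) - 11412 = (14519 + 25422) - 11412 = 39941 - 11412 = 28529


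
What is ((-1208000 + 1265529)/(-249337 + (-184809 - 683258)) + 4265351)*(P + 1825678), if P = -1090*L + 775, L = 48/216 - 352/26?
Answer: 1026589983979722766775/130736268 ≈ 7.8524e+12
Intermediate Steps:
L = -1558/117 (L = 48*(1/216) - 352*1/26 = 2/9 - 176/13 = -1558/117 ≈ -13.316)
P = 1788895/117 (P = -1090*(-1558/117) + 775 = 1698220/117 + 775 = 1788895/117 ≈ 15290.)
((-1208000 + 1265529)/(-249337 + (-184809 - 683258)) + 4265351)*(P + 1825678) = ((-1208000 + 1265529)/(-249337 + (-184809 - 683258)) + 4265351)*(1788895/117 + 1825678) = (57529/(-249337 - 868067) + 4265351)*(215393221/117) = (57529/(-1117404) + 4265351)*(215393221/117) = (57529*(-1/1117404) + 4265351)*(215393221/117) = (-57529/1117404 + 4265351)*(215393221/117) = (4766120211275/1117404)*(215393221/117) = 1026589983979722766775/130736268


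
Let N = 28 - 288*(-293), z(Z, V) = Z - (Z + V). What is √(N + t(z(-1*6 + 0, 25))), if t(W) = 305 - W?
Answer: √84742 ≈ 291.10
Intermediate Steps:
z(Z, V) = -V (z(Z, V) = Z - (V + Z) = Z + (-V - Z) = -V)
N = 84412 (N = 28 + 84384 = 84412)
√(N + t(z(-1*6 + 0, 25))) = √(84412 + (305 - (-1)*25)) = √(84412 + (305 - 1*(-25))) = √(84412 + (305 + 25)) = √(84412 + 330) = √84742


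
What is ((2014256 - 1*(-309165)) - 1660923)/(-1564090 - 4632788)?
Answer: -331249/3098439 ≈ -0.10691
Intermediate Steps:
((2014256 - 1*(-309165)) - 1660923)/(-1564090 - 4632788) = ((2014256 + 309165) - 1660923)/(-6196878) = (2323421 - 1660923)*(-1/6196878) = 662498*(-1/6196878) = -331249/3098439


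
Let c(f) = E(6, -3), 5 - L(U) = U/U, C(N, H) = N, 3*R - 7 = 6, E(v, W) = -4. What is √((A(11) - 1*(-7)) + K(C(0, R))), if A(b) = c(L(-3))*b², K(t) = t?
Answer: 3*I*√53 ≈ 21.84*I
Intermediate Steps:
R = 13/3 (R = 7/3 + (⅓)*6 = 7/3 + 2 = 13/3 ≈ 4.3333)
L(U) = 4 (L(U) = 5 - U/U = 5 - 1*1 = 5 - 1 = 4)
c(f) = -4
A(b) = -4*b²
√((A(11) - 1*(-7)) + K(C(0, R))) = √((-4*11² - 1*(-7)) + 0) = √((-4*121 + 7) + 0) = √((-484 + 7) + 0) = √(-477 + 0) = √(-477) = 3*I*√53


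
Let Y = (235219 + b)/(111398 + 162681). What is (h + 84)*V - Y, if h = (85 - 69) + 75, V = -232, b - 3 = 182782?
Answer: -11128025404/274079 ≈ -40602.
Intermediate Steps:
b = 182785 (b = 3 + 182782 = 182785)
h = 91 (h = 16 + 75 = 91)
Y = 418004/274079 (Y = (235219 + 182785)/(111398 + 162681) = 418004/274079 ≈ 1.5251)
(h + 84)*V - Y = (91 + 84)*(-232) - 1*418004/274079 = 175*(-232) - 418004/274079 = -40600 - 418004/274079 = -11128025404/274079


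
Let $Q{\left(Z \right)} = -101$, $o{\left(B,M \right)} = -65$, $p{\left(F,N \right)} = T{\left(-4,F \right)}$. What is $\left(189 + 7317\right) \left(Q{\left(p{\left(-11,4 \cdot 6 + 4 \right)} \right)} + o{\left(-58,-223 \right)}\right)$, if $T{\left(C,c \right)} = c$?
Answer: $-1245996$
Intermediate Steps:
$p{\left(F,N \right)} = F$
$\left(189 + 7317\right) \left(Q{\left(p{\left(-11,4 \cdot 6 + 4 \right)} \right)} + o{\left(-58,-223 \right)}\right) = \left(189 + 7317\right) \left(-101 - 65\right) = 7506 \left(-166\right) = -1245996$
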